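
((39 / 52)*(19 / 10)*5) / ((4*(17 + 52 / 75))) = 4275 / 42464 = 0.10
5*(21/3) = 35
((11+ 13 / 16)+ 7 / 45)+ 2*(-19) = -18743 / 720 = -26.03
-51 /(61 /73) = -3723 /61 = -61.03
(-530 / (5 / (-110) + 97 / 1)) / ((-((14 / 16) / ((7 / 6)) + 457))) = 46640 / 3905523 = 0.01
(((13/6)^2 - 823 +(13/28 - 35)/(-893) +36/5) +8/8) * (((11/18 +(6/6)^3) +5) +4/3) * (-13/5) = 847212344693/50633100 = 16732.38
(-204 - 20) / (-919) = 224 / 919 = 0.24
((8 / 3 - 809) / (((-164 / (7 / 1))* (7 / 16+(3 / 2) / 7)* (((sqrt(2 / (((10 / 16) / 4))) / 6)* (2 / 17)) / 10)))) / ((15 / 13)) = 638911* sqrt(5) / 219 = 6523.51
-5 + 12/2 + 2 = 3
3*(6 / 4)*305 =2745 / 2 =1372.50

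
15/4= 3.75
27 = 27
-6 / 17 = -0.35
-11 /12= -0.92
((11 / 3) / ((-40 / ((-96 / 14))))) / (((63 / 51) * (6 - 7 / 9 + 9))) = 561 / 15680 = 0.04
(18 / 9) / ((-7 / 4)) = -8 / 7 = -1.14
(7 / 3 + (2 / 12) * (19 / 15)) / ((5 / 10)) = 229 / 45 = 5.09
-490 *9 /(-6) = 735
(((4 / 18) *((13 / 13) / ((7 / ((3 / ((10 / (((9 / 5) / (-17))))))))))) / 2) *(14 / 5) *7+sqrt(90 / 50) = -21 / 2125+3 *sqrt(5) / 5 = 1.33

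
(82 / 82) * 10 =10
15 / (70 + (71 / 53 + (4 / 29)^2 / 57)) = 7621983 / 36250129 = 0.21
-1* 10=-10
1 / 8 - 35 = -279 / 8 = -34.88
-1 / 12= -0.08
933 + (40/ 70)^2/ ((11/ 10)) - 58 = 471785/ 539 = 875.30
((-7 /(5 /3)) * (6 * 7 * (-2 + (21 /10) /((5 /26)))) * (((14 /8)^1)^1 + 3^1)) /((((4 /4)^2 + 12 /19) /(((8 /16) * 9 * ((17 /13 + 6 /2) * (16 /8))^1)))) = -8946459396 /50375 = -177597.21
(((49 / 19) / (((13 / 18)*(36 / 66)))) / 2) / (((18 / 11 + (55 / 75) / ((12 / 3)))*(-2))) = -266805 / 296647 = -0.90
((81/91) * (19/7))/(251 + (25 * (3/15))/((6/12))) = 171/18473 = 0.01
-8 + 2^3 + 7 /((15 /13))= 91 /15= 6.07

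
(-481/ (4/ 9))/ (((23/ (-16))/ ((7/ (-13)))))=-9324/ 23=-405.39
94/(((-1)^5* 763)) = -0.12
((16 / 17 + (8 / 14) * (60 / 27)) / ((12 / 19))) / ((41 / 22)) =247456 / 131733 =1.88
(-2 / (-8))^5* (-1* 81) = -81 / 1024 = -0.08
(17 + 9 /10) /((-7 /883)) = -158057 /70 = -2257.96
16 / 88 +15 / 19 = 203 / 209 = 0.97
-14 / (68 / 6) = -21 / 17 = -1.24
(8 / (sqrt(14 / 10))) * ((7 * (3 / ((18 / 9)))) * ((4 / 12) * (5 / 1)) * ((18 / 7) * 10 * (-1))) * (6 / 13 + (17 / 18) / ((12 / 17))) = -252650 * sqrt(35) / 273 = -5475.08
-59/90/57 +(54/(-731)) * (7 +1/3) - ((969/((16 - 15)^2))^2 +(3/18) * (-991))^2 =-881337616684.58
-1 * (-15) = 15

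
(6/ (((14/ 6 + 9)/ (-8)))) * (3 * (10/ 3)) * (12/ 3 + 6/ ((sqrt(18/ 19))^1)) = -720 * sqrt(38)/ 17- 2880/ 17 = -430.49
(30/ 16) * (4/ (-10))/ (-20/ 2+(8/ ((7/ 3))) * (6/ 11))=231/ 2504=0.09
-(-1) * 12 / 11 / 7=12 / 77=0.16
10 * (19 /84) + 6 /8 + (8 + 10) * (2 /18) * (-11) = -1595 /84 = -18.99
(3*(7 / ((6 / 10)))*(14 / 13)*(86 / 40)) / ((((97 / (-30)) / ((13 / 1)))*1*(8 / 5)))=-203.64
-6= -6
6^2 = 36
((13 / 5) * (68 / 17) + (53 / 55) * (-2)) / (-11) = -0.77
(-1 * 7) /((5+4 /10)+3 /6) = -70 /59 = -1.19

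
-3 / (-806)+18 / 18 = 809 / 806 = 1.00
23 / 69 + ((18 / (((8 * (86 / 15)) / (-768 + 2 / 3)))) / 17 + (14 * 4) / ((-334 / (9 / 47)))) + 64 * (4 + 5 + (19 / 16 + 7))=74537693867 / 68851428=1082.59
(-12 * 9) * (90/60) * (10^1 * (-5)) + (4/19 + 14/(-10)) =769387/95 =8098.81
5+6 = 11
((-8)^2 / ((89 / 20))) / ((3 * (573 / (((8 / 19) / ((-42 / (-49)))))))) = 35840 / 8720487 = 0.00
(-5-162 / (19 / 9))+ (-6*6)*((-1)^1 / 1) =-869 / 19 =-45.74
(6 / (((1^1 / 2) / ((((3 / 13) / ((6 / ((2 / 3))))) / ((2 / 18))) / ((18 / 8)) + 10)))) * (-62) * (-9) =879408 / 13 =67646.77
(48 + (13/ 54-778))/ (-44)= 16.59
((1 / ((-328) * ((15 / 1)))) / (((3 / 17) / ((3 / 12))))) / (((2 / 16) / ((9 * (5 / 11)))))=-17 / 1804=-0.01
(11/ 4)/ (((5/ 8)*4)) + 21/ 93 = 411/ 310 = 1.33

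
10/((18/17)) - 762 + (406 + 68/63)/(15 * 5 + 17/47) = -27787400/37191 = -747.15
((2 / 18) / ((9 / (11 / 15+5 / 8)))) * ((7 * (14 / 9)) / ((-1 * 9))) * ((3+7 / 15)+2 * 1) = -327467 / 2952450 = -0.11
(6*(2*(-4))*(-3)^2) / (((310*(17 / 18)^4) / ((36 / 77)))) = -816293376 / 996823135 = -0.82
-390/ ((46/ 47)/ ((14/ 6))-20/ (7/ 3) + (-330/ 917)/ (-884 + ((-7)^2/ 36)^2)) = 291161543855/ 6085700121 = 47.84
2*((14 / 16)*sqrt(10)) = 7*sqrt(10) / 4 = 5.53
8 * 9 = 72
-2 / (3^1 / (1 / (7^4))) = -2 / 7203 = -0.00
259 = 259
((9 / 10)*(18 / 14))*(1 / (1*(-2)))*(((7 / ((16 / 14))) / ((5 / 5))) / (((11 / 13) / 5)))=-7371 / 352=-20.94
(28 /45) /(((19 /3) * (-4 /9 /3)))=-63 /95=-0.66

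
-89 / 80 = -1.11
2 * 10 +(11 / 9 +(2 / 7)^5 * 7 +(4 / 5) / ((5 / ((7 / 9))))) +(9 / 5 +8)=5611136 / 180075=31.16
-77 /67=-1.15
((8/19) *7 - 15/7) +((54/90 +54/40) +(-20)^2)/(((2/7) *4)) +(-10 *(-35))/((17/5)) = 164764293/361760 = 455.45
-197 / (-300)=197 / 300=0.66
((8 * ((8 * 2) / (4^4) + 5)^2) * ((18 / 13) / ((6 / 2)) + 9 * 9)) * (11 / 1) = 76429089 / 416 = 183723.77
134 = 134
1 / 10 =0.10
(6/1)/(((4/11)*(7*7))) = 0.34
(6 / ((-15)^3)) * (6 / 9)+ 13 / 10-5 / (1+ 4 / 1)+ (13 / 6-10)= -25429 / 3375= -7.53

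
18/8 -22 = -79/4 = -19.75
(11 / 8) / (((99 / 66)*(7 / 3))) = 11 / 28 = 0.39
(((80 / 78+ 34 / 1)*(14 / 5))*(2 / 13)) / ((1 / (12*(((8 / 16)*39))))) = 229488 / 65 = 3530.58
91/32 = 2.84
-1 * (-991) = 991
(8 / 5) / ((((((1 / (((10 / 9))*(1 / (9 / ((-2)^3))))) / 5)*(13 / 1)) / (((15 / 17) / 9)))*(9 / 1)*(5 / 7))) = -4480 / 483327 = -0.01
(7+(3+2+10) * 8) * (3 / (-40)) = -381 / 40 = -9.52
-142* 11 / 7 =-1562 / 7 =-223.14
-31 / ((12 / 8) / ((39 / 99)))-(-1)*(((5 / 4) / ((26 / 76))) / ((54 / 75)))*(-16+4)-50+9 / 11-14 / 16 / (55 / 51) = -6127769 / 51480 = -119.03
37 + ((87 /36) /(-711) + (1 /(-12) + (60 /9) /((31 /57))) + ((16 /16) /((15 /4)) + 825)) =289102319 /330615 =874.44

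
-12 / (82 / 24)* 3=-432 / 41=-10.54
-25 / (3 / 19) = -158.33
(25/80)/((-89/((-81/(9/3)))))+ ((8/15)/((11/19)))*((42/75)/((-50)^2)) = 348804443/3671250000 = 0.10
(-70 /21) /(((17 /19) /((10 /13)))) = -1900 /663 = -2.87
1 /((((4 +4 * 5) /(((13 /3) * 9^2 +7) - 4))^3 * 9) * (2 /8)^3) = 22819.89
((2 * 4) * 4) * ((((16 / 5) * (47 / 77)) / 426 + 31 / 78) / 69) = 13714576 / 73558485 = 0.19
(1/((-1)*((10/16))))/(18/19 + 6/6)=-152/185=-0.82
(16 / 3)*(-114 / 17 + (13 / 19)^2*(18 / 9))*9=-1699584 / 6137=-276.94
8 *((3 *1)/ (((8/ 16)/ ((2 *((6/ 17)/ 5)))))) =576/ 85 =6.78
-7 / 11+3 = 26 / 11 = 2.36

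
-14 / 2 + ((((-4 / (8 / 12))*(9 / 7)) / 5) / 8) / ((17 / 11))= -16957 / 2380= -7.12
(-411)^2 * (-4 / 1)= -675684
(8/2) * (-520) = -2080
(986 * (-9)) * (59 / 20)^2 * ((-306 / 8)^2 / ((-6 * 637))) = 120518872191 / 4076800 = 29562.13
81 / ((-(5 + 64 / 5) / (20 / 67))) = -1.36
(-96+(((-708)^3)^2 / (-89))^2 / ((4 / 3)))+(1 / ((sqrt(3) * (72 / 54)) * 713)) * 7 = 7 * sqrt(3) / 2852+11897627173726061675521996227896736 / 7921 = 1502036002237856542800403000000.00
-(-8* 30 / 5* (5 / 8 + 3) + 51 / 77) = 13347 / 77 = 173.34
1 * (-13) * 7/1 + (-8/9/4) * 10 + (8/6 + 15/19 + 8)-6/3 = -14552/171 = -85.10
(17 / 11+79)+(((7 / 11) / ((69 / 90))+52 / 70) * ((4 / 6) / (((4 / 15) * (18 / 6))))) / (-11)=4700354 / 58443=80.43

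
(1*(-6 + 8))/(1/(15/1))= 30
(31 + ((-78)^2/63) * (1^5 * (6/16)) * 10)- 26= 367.14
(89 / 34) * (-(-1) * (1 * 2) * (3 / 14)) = 267 / 238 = 1.12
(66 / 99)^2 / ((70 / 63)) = 2 / 5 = 0.40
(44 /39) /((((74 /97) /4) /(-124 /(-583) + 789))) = 357046136 /76479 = 4668.55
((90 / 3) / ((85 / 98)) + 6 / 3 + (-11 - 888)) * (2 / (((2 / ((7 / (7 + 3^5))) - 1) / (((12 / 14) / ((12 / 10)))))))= -146610 / 8381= -17.49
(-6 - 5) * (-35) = 385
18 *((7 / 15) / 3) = 14 / 5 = 2.80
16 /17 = 0.94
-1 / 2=-0.50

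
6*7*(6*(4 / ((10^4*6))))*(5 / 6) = 7 / 500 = 0.01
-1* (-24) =24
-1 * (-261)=261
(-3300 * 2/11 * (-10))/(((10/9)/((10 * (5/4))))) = 67500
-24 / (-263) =24 / 263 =0.09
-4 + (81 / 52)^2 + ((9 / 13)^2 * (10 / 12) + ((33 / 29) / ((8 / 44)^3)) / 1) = 14753899 / 78416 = 188.15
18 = 18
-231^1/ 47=-231/ 47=-4.91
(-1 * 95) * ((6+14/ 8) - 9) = 475/ 4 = 118.75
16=16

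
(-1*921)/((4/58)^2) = -774561/4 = -193640.25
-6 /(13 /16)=-96 /13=-7.38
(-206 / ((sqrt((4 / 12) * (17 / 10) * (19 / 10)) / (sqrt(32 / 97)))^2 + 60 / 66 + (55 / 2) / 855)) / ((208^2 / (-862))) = 4175161650 / 4277413153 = 0.98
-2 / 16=-1 / 8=-0.12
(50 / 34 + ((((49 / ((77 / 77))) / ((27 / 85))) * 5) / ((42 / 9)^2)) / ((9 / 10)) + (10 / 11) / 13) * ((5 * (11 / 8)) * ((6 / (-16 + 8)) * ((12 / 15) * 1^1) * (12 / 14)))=-5368105 / 37128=-144.58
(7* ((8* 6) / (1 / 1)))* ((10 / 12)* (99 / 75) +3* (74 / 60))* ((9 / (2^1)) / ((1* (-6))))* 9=-54432 / 5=-10886.40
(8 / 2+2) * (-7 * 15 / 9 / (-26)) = 2.69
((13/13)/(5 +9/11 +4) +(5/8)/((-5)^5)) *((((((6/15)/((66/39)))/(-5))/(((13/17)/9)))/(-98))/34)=13723/808500000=0.00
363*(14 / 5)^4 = 13945008 / 625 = 22312.01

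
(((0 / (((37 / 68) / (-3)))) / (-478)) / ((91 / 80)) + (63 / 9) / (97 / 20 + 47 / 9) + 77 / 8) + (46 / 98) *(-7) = 14575 / 2072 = 7.03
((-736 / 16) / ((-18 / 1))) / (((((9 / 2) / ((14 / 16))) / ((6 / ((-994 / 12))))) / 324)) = -828 / 71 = -11.66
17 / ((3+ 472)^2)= 17 / 225625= 0.00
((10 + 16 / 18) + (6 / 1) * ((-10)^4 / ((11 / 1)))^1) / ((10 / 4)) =1082156 / 495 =2186.17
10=10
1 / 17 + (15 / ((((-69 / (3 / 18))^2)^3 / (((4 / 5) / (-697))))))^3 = 0.06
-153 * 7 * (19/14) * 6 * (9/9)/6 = -2907/2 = -1453.50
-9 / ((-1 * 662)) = 9 / 662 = 0.01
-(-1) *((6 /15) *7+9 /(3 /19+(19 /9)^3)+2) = 3803487 /662540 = 5.74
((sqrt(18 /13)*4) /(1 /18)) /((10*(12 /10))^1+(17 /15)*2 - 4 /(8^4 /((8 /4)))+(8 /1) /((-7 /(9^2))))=-11612160*sqrt(26) /54726997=-1.08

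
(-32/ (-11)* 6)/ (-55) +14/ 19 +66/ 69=363796/ 264385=1.38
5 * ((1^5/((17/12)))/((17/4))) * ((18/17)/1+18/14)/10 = 6696/34391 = 0.19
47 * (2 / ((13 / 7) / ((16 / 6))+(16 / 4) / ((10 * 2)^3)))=1316000 / 9757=134.88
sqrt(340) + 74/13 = 74/13 + 2 * sqrt(85) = 24.13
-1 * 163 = -163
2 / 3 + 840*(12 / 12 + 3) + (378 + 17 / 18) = 67313 / 18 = 3739.61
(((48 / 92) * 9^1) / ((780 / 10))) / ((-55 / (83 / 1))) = -1494 / 16445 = -0.09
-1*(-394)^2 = -155236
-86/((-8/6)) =129/2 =64.50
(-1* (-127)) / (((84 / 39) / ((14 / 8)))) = 103.19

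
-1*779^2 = -606841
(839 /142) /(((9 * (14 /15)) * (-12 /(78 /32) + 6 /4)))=-54535 /265398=-0.21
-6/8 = -3/4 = -0.75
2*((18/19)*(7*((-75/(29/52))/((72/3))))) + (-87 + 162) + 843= 464868/551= 843.68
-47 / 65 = -0.72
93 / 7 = 13.29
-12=-12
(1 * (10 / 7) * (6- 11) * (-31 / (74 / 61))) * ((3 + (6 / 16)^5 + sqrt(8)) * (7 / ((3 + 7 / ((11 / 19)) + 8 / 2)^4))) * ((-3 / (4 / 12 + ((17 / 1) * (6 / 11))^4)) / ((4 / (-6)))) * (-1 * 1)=-13315429001803379 / 756267310170583859200- 405352643971 * sqrt(2) / 34619170082271600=-0.00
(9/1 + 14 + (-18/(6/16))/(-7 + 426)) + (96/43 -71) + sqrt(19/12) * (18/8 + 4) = -826656/18017 + 25 * sqrt(57)/24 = -38.02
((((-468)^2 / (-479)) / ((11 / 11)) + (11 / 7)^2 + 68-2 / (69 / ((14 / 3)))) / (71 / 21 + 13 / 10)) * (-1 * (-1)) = -18798423110 / 227423931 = -82.66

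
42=42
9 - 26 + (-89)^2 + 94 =7998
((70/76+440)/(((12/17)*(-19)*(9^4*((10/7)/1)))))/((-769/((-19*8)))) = -132923/191725542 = -0.00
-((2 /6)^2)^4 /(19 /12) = -4 /41553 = -0.00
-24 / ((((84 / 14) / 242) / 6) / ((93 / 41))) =-540144 / 41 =-13174.24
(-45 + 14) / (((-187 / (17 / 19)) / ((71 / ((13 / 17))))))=37417 / 2717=13.77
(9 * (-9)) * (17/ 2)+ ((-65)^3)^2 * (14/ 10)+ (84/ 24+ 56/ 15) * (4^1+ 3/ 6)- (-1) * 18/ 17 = 105586446220.11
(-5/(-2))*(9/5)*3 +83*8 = 1355/2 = 677.50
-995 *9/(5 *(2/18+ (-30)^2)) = -16119/8101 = -1.99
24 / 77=0.31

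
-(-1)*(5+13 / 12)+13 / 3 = 125 / 12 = 10.42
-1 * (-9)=9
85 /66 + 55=3715 /66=56.29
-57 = -57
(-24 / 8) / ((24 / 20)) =-5 / 2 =-2.50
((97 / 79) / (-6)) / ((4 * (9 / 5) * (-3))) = 0.01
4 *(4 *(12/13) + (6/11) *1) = 2424/143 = 16.95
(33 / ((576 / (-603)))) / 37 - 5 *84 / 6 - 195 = -629731 / 2368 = -265.93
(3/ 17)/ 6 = 0.03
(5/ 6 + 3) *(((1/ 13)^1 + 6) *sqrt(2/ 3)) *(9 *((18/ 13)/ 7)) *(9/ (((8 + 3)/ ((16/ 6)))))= 392472 *sqrt(6)/ 13013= 73.88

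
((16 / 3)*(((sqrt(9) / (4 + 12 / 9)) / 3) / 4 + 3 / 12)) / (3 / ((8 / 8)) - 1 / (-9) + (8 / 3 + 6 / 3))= 57 / 280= 0.20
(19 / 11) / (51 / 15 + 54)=95 / 3157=0.03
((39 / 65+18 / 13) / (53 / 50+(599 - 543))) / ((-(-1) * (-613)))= -430 / 7578519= -0.00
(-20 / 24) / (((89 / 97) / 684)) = -621.24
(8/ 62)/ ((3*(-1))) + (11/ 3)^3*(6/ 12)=41189/ 1674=24.61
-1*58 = -58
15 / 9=5 / 3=1.67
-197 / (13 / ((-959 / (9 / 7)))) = 1322461 / 117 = 11303.09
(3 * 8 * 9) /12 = 18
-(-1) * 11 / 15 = 11 / 15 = 0.73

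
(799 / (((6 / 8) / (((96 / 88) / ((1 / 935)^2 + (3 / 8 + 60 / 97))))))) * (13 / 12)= 197105629600 / 155544981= 1267.19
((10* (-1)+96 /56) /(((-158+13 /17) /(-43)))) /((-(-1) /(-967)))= 40998866 /18711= 2191.16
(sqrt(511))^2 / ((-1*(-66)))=7.74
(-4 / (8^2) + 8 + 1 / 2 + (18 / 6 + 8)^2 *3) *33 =196119 / 16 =12257.44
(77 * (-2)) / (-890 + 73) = 154 / 817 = 0.19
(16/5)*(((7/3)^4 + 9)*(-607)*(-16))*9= 97275392/9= 10808376.89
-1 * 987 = -987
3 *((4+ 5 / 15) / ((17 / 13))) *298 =50362 / 17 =2962.47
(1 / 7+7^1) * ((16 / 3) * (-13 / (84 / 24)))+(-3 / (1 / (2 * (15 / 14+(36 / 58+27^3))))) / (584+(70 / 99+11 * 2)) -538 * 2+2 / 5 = -1807435206721 / 1280264160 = -1411.77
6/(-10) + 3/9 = -4/15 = -0.27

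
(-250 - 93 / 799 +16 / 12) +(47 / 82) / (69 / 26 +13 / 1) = -9949544204 / 39998739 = -248.75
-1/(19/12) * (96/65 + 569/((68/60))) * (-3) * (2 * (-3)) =-120183912/20995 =-5724.41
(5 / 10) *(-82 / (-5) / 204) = 41 / 1020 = 0.04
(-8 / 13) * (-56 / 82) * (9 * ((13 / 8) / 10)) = 126 / 205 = 0.61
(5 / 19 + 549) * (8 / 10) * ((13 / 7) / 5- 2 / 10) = 250464 / 3325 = 75.33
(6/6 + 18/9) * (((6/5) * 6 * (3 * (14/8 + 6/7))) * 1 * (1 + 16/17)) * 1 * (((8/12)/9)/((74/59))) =426393/22015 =19.37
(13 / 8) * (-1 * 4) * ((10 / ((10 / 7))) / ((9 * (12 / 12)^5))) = -91 / 18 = -5.06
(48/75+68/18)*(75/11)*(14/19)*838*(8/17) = 93292864/10659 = 8752.50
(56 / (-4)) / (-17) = 14 / 17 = 0.82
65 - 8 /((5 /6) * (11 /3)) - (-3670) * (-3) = -602119 /55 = -10947.62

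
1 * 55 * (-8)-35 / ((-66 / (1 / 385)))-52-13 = -366629 / 726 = -505.00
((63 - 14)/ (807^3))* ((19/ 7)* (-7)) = -931/ 525557943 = -0.00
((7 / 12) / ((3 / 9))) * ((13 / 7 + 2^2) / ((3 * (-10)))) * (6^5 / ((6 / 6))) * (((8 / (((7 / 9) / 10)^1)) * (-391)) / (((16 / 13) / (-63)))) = -5469328332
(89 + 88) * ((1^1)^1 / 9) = 59 / 3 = 19.67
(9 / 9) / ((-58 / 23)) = -23 / 58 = -0.40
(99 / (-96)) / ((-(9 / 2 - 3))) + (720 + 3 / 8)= 721.06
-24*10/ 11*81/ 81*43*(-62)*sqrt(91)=554880.42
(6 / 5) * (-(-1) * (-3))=-18 / 5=-3.60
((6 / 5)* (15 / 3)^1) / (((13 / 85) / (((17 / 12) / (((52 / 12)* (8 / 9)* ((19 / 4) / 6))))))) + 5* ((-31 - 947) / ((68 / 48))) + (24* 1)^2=-311968971 / 109174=-2857.54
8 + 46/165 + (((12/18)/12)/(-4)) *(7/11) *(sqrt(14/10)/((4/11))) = 1366/165 - 7 *sqrt(35)/1440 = 8.25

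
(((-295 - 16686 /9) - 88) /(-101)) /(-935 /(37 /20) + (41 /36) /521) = -1552415364 /35424303983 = -0.04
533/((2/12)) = 3198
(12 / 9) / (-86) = -2 / 129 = -0.02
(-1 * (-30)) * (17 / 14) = 255 / 7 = 36.43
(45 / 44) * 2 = 45 / 22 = 2.05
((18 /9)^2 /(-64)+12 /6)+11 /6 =181 /48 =3.77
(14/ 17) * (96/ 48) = 28/ 17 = 1.65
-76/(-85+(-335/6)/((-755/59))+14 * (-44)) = 68856/631153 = 0.11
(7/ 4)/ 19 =7/ 76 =0.09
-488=-488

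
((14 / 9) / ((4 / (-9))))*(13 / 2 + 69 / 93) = -3143 / 124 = -25.35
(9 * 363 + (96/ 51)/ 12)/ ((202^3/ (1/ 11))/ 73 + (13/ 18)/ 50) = 3649087500/ 1387197282533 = 0.00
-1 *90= -90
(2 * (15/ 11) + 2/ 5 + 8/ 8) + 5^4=34602/ 55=629.13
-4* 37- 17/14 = -2089/14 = -149.21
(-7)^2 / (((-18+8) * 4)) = -49 / 40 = -1.22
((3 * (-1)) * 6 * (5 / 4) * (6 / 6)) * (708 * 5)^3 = -998141940000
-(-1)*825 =825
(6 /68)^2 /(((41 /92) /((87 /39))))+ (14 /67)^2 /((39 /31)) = 152836925 /2074416279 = 0.07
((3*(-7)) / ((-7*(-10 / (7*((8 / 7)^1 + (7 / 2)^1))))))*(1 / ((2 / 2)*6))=-13 / 8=-1.62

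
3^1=3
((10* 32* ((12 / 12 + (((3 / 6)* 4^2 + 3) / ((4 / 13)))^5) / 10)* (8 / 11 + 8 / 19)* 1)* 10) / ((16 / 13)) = 17434863103.42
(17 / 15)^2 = 289 / 225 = 1.28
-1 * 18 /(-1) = 18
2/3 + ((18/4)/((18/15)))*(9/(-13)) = -301/156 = -1.93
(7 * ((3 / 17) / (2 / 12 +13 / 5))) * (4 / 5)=504 / 1411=0.36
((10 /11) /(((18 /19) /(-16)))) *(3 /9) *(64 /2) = -48640 /297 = -163.77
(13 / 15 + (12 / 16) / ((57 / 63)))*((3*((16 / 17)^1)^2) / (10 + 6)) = 7732 / 27455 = 0.28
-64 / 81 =-0.79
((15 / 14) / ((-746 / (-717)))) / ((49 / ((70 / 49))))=0.03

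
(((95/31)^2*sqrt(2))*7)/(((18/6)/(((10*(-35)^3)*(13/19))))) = -9090954.63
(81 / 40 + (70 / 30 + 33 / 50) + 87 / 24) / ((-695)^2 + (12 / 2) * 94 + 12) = 2593 / 145080300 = 0.00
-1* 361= -361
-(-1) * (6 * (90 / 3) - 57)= 123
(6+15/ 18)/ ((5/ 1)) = 41/ 30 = 1.37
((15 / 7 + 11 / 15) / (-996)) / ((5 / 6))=-151 / 43575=-0.00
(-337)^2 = 113569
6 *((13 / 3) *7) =182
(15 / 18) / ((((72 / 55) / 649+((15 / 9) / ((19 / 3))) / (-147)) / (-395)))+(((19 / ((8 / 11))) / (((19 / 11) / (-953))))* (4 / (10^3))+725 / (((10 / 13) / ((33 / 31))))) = -2033305679176563 / 1402502000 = -1449770.25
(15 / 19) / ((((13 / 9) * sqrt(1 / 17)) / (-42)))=-5670 * sqrt(17) / 247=-94.65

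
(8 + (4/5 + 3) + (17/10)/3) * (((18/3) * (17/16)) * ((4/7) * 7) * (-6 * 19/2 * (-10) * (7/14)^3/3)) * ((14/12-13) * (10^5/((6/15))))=-132939734375/6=-22156622395.83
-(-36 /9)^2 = -16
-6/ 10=-3/ 5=-0.60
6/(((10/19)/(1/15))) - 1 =-6/25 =-0.24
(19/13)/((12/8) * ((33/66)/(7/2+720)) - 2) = -54986/75205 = -0.73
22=22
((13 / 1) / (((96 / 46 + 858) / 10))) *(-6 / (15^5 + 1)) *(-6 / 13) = 115 / 208638556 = 0.00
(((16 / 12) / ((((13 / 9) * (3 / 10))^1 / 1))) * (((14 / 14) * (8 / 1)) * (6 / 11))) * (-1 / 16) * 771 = -92520 / 143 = -646.99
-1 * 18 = -18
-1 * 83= -83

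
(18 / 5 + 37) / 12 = 203 / 60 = 3.38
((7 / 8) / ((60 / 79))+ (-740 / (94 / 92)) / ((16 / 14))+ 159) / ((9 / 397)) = -4241456293 / 203040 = -20889.76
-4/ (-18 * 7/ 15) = 10/ 21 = 0.48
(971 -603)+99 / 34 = 12611 / 34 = 370.91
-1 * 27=-27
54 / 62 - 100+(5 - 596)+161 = -16403 / 31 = -529.13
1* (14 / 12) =7 / 6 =1.17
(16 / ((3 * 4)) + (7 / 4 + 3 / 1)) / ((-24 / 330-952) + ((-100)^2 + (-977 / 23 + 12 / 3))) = 92345 / 136763436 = 0.00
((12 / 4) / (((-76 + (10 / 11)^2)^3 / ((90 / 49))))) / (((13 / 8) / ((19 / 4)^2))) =-3197667605 / 17755259465216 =-0.00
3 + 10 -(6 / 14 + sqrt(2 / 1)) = 88 / 7 -sqrt(2) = 11.16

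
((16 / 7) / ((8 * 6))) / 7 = 1 / 147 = 0.01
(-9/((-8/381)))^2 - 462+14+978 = 11791961/64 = 184249.39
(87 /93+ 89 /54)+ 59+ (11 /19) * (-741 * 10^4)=-7181356909 /1674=-4289938.42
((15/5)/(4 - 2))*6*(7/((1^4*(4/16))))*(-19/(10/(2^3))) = -19152/5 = -3830.40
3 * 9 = 27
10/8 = 5/4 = 1.25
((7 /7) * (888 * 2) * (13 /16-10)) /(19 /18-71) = 293706 /1259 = 233.29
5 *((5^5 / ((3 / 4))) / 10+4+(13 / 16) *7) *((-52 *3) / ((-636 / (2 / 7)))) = 149.40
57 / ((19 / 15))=45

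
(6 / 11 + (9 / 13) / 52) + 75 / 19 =636645 / 141284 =4.51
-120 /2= -60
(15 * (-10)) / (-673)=150 / 673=0.22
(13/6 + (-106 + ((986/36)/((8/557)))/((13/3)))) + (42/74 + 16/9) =23451247/69264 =338.58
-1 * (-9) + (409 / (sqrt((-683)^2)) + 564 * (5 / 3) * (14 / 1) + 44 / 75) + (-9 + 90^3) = 742161.19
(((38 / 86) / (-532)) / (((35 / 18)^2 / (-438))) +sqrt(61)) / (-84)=-sqrt(61) / 84- 5913 / 5162150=-0.09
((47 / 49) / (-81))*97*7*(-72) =36472 / 63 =578.92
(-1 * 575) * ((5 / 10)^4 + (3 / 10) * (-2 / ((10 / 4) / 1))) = 1633 / 16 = 102.06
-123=-123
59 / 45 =1.31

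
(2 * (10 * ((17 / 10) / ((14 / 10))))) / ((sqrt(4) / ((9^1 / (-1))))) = -765 / 7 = -109.29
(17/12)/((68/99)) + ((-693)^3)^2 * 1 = 1772227169550052017/16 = 110764198096878251.06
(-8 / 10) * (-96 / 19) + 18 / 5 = 726 / 95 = 7.64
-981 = -981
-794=-794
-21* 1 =-21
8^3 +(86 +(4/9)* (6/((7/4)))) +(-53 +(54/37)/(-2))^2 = 100230734/28749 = 3486.41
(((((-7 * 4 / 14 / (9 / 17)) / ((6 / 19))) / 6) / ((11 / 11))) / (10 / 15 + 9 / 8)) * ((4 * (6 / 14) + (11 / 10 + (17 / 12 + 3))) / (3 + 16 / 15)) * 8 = -7847608 / 495747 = -15.83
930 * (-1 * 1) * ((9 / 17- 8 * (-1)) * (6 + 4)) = -1348500 / 17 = -79323.53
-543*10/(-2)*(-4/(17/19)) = -12137.65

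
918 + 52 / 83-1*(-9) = 76993 / 83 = 927.63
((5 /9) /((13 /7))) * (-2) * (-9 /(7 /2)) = 20 /13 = 1.54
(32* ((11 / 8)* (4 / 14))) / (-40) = -11 / 35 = -0.31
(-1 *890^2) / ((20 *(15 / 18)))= -47526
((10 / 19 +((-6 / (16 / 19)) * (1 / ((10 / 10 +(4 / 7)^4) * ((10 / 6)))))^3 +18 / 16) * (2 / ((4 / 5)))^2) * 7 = -8941189173911713663 / 3649456747182080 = -2450.01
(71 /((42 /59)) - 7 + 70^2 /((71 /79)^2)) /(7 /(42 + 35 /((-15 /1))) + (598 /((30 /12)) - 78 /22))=1219270382825 /46685124444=26.12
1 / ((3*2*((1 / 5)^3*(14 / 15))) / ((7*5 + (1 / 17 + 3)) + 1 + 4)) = 114375 / 119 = 961.13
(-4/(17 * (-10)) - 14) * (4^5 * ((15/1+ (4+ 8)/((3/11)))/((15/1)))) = -23924736/425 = -56293.50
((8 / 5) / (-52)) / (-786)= 1 / 25545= 0.00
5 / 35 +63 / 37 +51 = 13687 / 259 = 52.85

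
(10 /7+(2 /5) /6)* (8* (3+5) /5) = 10048 /525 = 19.14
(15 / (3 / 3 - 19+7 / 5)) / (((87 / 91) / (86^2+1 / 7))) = -16826225 / 2407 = -6990.54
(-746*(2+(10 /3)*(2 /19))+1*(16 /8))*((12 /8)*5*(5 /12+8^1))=-25212125 /228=-110579.50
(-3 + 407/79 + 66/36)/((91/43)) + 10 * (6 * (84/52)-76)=-2193841/3318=-661.19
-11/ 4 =-2.75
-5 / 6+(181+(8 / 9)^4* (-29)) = 2126579 / 13122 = 162.06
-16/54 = -8/27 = -0.30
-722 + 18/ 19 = -13700/ 19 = -721.05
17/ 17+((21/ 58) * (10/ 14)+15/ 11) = 2.62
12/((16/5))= 15/4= 3.75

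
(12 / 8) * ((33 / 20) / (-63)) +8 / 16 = 129 / 280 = 0.46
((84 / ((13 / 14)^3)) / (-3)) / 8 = -9604 / 2197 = -4.37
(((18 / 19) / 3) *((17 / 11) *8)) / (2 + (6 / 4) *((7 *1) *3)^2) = 0.01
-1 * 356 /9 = -356 /9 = -39.56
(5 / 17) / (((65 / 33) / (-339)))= -11187 / 221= -50.62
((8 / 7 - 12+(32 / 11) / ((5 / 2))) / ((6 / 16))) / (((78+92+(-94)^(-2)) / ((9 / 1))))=-263807616 / 192772195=-1.37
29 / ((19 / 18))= 27.47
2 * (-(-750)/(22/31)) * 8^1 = 186000/11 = 16909.09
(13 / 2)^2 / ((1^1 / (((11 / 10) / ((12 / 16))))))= 1859 / 30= 61.97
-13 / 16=-0.81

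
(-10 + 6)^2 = 16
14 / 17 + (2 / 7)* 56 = 286 / 17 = 16.82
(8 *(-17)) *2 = -272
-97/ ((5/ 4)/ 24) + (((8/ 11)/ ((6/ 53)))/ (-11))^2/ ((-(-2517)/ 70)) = -3088426149376/ 1658312865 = -1862.39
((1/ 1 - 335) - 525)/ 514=-859/ 514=-1.67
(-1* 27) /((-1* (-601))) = -27 /601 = -0.04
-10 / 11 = -0.91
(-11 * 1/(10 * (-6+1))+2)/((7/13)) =1443/350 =4.12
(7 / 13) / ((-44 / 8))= -14 / 143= -0.10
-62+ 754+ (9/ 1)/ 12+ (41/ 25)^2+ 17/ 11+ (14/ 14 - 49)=17847089/ 27500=648.99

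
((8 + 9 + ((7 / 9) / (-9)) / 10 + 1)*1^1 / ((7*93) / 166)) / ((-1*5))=-1209559 / 1318275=-0.92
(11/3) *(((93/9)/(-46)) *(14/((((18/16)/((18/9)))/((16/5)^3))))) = -671.75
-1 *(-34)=34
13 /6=2.17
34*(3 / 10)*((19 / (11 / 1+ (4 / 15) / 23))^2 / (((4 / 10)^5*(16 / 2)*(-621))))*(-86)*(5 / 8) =474179140625 / 14778778624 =32.09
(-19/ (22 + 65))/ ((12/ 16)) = -76/ 261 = -0.29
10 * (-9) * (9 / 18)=-45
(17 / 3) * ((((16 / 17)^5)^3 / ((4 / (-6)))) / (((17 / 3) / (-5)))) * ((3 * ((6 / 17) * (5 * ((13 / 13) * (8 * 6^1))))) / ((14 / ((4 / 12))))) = 6225776124876973670400 / 340628343129668079367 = 18.28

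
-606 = -606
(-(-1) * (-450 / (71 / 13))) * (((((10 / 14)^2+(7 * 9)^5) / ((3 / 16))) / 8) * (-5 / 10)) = 27257059997.82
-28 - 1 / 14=-393 / 14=-28.07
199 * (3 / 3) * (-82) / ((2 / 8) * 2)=-32636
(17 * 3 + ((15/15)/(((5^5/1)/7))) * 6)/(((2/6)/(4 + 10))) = 6695514/3125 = 2142.56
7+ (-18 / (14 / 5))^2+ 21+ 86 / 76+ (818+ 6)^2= 1264384505 / 1862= 679046.46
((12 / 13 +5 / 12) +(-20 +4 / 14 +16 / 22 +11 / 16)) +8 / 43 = -34655585 / 2066064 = -16.77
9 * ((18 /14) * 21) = 243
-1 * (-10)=10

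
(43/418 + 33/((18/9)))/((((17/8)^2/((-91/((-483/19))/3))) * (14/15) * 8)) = 902200/1535457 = 0.59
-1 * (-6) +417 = 423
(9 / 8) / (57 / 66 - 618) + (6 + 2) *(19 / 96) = 128833 / 81462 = 1.58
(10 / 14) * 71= 355 / 7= 50.71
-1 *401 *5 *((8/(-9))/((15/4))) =12832/27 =475.26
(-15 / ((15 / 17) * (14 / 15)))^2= 65025 / 196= 331.76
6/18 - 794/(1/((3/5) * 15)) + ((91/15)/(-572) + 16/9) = -14144921/1980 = -7143.90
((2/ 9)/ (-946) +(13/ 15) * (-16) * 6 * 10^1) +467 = -1553806/ 4257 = -365.00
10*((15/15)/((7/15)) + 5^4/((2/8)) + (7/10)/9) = 1576399/63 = 25022.21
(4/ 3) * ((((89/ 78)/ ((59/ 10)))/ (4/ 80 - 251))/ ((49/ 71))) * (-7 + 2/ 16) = 17377250/ 1697661693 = 0.01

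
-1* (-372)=372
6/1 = 6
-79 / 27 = -2.93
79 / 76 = 1.04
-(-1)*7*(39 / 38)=273 / 38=7.18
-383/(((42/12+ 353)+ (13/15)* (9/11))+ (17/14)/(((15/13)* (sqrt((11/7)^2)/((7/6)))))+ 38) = -758340/784061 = -0.97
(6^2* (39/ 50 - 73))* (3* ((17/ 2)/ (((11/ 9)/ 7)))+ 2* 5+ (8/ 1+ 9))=-123723693/ 275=-449904.34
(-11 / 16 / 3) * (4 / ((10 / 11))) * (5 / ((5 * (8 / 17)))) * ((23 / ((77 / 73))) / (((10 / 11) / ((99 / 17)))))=-6704247 / 22400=-299.30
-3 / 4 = -0.75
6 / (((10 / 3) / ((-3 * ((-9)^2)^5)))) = -18828635765.40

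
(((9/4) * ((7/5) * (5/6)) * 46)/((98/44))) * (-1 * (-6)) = 2277/7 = 325.29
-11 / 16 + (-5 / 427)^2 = -2005219 / 2917264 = -0.69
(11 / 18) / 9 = 11 / 162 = 0.07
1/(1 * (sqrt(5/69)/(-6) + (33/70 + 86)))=3675 * sqrt(345)/11376347132 + 131561955/11376347132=0.01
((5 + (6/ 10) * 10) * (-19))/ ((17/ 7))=-1463/ 17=-86.06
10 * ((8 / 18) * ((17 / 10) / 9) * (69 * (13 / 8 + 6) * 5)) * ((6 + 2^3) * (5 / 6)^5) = 2608703125 / 209952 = 12425.24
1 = 1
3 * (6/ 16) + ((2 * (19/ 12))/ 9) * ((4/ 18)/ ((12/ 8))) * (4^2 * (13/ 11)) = 135403/ 64152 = 2.11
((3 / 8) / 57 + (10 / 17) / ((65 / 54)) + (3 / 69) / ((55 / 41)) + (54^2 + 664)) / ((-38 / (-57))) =5370.79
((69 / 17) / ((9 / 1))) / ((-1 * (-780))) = 0.00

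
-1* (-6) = 6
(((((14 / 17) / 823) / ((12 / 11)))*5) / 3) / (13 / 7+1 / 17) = 2695 / 3377592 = 0.00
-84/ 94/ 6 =-7/ 47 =-0.15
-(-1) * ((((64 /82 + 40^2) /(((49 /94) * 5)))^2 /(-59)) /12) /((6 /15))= -97095905792 /72896565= -1331.97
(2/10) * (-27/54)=-1/10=-0.10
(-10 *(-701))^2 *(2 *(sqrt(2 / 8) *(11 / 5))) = 108108220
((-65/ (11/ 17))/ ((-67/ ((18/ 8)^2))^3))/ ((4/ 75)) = 44043172875/ 54204710912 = 0.81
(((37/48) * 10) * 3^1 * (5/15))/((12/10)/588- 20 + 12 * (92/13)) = 589225/4962876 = 0.12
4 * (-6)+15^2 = 201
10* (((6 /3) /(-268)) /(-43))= 5 /2881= 0.00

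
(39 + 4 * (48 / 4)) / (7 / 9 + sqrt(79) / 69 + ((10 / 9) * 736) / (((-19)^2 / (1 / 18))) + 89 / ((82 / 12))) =921332563707283731 / 147485512139241010 - 958689539991387 * sqrt(79) / 147485512139241010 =6.19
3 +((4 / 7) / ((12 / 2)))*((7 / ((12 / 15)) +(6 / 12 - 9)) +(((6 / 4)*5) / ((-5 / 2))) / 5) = 89 / 30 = 2.97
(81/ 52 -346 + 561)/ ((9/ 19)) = 213959/ 468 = 457.18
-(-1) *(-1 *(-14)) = 14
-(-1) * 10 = 10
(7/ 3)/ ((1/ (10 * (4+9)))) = 303.33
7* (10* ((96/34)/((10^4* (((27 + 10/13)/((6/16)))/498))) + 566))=60787188931/1534250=39620.13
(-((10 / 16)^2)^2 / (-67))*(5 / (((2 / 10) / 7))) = 109375 / 274432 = 0.40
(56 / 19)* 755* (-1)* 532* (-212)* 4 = 1003896320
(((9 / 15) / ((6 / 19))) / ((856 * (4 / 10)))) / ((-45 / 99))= -0.01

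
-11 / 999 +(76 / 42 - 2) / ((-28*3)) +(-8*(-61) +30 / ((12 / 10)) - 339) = 8517046 / 48951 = 173.99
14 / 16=7 / 8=0.88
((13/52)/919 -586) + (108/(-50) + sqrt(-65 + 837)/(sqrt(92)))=-54051879/91900 + sqrt(4439)/23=-585.26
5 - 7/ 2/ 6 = 53/ 12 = 4.42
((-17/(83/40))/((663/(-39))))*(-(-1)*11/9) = 440/747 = 0.59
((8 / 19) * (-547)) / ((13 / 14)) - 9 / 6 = -123269 / 494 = -249.53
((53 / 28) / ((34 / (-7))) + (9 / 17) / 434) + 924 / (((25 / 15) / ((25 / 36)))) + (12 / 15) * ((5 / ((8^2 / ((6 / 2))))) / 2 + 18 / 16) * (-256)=19214011 / 147560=130.21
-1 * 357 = -357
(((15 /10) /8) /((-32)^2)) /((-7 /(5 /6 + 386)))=-2321 /229376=-0.01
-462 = -462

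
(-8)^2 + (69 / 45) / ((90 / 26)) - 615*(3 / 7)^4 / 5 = 97716074 / 1620675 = 60.29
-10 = -10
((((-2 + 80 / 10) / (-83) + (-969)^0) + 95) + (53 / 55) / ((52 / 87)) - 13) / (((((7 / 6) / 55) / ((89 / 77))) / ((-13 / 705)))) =-1786060277 / 21026390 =-84.94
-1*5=-5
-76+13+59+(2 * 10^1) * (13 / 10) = 22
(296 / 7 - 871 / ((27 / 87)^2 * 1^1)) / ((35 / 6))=-10207202 / 6615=-1543.04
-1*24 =-24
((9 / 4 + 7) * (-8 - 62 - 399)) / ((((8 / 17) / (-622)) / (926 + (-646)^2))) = 19185871181631 / 8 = 2398233897703.88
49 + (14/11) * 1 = 553/11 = 50.27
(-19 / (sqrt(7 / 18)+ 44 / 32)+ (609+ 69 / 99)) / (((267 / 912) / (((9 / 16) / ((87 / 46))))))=4782528 * sqrt(14) / 2232565+ 14776906784 / 24558215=609.72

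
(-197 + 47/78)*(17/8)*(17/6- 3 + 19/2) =-1822961/468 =-3895.22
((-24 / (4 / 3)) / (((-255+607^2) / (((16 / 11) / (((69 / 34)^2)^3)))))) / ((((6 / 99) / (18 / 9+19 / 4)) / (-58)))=179197312256 / 27252963057233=0.01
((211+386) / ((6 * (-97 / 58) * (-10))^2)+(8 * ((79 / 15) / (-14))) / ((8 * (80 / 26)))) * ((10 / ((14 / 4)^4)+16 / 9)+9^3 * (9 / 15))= -8748105560279 / 316274126000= -27.66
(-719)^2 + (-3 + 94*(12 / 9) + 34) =517117.33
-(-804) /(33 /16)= 4288 /11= 389.82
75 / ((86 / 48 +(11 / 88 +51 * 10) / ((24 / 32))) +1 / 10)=9000 / 81847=0.11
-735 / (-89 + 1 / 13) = 9555 / 1156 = 8.27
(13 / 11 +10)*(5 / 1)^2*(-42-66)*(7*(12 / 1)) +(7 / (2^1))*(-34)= -2536155.36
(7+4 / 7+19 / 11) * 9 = 6444 / 77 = 83.69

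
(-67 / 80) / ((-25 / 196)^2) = -160867 / 3125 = -51.48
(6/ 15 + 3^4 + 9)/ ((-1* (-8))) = 113/ 10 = 11.30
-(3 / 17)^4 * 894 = -72414 / 83521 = -0.87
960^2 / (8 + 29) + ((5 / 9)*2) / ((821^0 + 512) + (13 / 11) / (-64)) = 2995431582080 / 120259287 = 24908.11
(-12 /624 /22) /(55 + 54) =-1 /124696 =-0.00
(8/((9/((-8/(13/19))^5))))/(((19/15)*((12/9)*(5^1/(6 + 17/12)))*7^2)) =-190030954496/54580071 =-3481.69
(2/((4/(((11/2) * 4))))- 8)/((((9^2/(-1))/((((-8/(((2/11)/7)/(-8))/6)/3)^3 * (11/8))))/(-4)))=10284775424/19683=522520.72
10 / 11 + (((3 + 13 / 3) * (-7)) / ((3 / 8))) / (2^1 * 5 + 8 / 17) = -107182 / 8811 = -12.16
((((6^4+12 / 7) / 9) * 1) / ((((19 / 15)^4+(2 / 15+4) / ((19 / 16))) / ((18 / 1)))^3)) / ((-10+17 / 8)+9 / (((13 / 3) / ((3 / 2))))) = -795.89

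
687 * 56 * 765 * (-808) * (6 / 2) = -71340937920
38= 38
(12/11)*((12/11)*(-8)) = -1152/121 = -9.52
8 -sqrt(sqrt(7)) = 8 -7^(1 /4) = 6.37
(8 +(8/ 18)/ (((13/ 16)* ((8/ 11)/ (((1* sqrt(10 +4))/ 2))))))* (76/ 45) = 3344* sqrt(14)/ 5265 +608/ 45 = 15.89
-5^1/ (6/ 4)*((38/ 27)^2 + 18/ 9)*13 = -377260/ 2187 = -172.50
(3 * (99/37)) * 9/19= 2673/703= 3.80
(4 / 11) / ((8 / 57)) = 57 / 22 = 2.59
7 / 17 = 0.41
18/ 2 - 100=-91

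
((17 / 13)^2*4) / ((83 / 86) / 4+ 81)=397664 / 4723043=0.08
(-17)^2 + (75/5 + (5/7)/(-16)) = 34043/112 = 303.96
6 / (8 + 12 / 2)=3 / 7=0.43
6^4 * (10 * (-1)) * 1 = -12960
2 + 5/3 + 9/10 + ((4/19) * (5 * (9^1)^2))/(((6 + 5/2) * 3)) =76651/9690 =7.91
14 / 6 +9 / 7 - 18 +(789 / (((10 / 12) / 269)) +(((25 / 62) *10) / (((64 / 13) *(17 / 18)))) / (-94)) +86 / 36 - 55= 254622.20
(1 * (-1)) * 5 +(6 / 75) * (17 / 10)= -608 / 125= -4.86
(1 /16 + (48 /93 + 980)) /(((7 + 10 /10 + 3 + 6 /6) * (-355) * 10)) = -486367 /21129600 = -0.02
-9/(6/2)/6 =-1/2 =-0.50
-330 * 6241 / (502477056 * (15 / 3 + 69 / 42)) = -2402785 / 3894197184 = -0.00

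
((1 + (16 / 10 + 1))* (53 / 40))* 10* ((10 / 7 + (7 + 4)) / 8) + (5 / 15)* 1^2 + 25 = 167057 / 1680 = 99.44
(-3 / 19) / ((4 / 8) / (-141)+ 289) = -846 / 1548443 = -0.00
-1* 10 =-10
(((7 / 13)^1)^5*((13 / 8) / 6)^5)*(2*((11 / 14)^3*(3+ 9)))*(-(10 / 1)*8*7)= -2282665 / 5308416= -0.43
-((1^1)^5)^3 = -1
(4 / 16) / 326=1 / 1304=0.00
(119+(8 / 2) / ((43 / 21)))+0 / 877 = 5201 / 43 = 120.95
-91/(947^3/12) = -1092/849278123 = -0.00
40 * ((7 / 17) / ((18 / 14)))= 1960 / 153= 12.81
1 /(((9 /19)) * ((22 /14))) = 133 /99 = 1.34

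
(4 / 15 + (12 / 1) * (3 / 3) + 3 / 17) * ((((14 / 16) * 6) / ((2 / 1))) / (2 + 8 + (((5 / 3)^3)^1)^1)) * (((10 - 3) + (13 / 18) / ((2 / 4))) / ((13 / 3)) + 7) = 69764751 / 3491800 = 19.98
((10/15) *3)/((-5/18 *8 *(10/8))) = -18/25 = -0.72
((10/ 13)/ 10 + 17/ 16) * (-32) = -474/ 13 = -36.46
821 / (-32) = -25.66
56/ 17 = 3.29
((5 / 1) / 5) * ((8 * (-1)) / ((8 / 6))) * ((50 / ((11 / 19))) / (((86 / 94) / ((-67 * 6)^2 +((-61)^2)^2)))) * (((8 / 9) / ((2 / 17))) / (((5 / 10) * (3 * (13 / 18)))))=-340235236072000 / 6149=-55331799653.93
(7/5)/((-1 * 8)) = -7/40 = -0.18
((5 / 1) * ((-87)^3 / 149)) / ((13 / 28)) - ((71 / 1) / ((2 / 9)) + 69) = -185885889 / 3874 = -47982.93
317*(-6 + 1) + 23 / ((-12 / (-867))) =307 / 4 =76.75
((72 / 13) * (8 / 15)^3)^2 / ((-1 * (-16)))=1048576 / 23765625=0.04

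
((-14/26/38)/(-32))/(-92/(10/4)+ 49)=35/964288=0.00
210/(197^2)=210/38809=0.01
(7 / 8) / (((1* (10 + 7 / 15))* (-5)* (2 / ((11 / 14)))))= -33 / 5024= -0.01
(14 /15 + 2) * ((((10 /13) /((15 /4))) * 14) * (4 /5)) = 19712 /2925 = 6.74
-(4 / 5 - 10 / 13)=-2 / 65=-0.03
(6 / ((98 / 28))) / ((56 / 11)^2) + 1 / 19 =12385 / 104272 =0.12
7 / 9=0.78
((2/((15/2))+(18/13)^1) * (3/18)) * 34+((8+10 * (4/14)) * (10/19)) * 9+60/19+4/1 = 5286362/77805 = 67.94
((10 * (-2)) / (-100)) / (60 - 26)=1 / 170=0.01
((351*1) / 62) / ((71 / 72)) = 12636 / 2201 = 5.74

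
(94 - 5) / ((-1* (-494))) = 89 / 494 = 0.18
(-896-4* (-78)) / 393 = -584 / 393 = -1.49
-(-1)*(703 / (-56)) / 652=-703 / 36512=-0.02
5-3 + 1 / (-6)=11 / 6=1.83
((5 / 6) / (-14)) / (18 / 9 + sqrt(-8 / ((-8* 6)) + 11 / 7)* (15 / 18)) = -180 / 4223 + 25* sqrt(3066) / 59122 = -0.02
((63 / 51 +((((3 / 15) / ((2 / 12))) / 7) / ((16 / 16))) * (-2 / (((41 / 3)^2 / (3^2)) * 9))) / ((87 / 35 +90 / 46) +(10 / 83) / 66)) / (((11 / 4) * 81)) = 3140175188 / 2520154219977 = 0.00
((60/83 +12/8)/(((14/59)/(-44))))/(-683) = 0.60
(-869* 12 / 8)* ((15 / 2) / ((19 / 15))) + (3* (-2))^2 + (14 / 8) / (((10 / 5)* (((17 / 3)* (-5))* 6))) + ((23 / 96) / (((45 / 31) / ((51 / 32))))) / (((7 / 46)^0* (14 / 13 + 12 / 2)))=-457354212599 / 59535360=-7682.06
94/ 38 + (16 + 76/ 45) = 17239/ 855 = 20.16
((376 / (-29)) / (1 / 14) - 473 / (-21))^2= 9375467929 / 370881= 25278.91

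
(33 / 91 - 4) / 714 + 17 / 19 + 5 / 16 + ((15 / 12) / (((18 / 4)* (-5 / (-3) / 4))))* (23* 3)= 466170625 / 9876048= 47.20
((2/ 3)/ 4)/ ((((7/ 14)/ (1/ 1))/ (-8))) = -8/ 3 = -2.67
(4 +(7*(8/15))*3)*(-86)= -6536/5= -1307.20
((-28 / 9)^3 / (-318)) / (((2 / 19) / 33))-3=1031081 / 38637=26.69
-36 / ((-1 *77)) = 0.47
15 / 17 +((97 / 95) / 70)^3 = 0.88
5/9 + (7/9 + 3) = 13/3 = 4.33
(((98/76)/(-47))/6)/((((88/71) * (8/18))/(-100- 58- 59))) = 2264829/1257344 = 1.80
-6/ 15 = -2/ 5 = -0.40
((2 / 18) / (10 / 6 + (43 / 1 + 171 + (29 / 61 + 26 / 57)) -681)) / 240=-1159 / 1162602000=-0.00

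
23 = 23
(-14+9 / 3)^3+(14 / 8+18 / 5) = -26513 / 20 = -1325.65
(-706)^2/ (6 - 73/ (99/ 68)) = -11291.80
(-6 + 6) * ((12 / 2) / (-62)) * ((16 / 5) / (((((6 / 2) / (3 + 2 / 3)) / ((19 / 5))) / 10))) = 0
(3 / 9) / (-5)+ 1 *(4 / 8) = 13 / 30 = 0.43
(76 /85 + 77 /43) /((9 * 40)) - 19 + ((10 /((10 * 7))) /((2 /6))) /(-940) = -2740678231 /144299400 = -18.99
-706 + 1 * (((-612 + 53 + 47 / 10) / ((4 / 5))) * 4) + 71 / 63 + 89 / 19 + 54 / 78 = -108024353 / 31122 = -3471.00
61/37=1.65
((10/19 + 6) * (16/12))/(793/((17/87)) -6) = 8432/3926673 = 0.00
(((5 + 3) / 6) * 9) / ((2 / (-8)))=-48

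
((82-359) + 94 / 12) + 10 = -1555 / 6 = -259.17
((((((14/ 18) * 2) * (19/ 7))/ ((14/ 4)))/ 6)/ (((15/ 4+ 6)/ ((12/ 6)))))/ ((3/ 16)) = 4864/ 22113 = 0.22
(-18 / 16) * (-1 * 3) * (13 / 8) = 5.48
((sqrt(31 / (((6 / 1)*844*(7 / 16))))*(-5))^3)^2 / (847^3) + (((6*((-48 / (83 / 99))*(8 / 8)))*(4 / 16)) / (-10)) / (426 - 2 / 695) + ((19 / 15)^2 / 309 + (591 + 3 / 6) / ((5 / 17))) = 373739424403183976884398823221247 / 185835966926169695634294307050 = 2011.13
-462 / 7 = -66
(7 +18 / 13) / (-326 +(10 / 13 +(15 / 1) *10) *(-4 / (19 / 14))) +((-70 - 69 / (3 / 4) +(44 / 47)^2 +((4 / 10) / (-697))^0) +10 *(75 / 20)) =-25773653365 / 210166469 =-122.63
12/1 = 12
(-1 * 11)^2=121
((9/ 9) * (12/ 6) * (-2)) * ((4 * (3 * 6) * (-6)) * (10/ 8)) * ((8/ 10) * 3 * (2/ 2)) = 5184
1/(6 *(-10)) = -1/60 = -0.02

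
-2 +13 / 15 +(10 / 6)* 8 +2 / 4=127 / 10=12.70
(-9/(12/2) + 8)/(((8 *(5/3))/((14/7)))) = 39/40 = 0.98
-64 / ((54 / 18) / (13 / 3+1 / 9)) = -2560 / 27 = -94.81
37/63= 0.59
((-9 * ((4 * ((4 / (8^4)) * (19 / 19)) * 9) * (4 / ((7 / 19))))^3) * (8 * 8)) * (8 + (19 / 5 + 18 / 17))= -49187075607 / 119418880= -411.89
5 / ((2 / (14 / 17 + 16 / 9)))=995 / 153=6.50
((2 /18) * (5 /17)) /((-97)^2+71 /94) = 470 /135331101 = 0.00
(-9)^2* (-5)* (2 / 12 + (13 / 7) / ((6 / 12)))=-22005 / 14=-1571.79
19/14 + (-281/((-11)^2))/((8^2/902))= -77303/2464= -31.37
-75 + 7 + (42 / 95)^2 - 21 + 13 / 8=-87.18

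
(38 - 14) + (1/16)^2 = 6145/256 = 24.00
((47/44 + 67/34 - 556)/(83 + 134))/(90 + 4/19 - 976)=1571737/546355656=0.00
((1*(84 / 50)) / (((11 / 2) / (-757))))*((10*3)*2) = -763056 / 55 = -13873.75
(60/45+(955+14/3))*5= 4805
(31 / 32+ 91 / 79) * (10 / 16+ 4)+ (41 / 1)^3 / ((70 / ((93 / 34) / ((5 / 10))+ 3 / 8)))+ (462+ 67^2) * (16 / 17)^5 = 1893810076934227 / 201006315776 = 9421.64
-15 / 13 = -1.15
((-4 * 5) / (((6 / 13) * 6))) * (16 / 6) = -520 / 27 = -19.26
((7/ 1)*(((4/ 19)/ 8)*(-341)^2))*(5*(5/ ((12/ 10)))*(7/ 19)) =712221125/ 4332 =164409.31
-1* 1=-1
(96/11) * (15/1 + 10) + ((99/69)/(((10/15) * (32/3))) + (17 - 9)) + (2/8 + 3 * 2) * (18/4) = 4121003/16192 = 254.51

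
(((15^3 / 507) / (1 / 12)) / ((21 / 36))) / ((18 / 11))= 99000 / 1183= 83.69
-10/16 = -5/8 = -0.62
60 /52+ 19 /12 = 427 /156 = 2.74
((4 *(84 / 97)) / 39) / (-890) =-0.00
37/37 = 1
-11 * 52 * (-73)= 41756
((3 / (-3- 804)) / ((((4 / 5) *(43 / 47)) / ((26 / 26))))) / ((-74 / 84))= 4935 / 855958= 0.01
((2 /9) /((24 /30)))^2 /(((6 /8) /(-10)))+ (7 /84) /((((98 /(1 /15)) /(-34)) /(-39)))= -227099 /238140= -0.95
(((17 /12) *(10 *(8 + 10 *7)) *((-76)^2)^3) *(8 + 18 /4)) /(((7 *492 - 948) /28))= 89575357424000 /3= 29858452474666.67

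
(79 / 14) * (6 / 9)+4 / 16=337 / 84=4.01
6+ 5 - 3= 8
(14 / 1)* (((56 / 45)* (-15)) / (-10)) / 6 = 196 / 45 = 4.36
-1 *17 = -17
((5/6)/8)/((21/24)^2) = 20/147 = 0.14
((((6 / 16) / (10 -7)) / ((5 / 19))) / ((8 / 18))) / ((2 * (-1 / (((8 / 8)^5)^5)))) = -171 / 320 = -0.53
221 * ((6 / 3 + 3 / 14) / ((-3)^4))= 6851 / 1134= 6.04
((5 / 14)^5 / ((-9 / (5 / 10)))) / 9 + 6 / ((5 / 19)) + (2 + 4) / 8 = 10259246087 / 435637440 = 23.55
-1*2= -2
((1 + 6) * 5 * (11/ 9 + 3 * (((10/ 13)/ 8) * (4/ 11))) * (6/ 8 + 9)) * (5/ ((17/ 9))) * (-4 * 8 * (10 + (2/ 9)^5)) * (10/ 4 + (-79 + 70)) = 9178365341600/ 3680721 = 2493632.45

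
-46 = -46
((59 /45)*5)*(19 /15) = 1121 /135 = 8.30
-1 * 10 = -10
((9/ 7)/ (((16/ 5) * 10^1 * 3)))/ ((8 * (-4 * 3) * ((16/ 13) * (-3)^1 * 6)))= 13/ 2064384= 0.00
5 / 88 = 0.06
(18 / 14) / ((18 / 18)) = 9 / 7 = 1.29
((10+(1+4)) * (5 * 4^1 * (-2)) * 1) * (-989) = 593400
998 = 998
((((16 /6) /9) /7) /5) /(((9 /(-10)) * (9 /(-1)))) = 16 /15309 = 0.00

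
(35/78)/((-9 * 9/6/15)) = -175/351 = -0.50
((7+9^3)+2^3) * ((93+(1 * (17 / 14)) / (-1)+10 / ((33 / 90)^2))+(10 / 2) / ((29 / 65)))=3241464780 / 24563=131965.35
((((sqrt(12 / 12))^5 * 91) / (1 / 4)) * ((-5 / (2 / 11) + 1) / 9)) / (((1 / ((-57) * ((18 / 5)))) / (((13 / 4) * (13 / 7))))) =6637137 / 5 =1327427.40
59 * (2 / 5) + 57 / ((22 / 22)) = 403 / 5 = 80.60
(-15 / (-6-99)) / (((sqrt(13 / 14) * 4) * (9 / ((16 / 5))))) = 4 * sqrt(182) / 4095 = 0.01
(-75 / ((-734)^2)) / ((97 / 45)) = -3375 / 52259332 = -0.00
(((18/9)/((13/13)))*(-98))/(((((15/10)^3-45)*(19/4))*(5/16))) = 100352/31635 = 3.17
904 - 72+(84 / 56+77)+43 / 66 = 30068 / 33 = 911.15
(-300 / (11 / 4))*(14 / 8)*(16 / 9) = -11200 / 33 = -339.39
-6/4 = -3/2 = -1.50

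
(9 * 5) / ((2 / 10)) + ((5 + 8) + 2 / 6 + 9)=742 / 3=247.33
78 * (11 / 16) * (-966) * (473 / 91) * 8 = -2154042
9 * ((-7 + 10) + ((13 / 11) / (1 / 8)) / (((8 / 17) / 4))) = 8253 / 11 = 750.27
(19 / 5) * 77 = 1463 / 5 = 292.60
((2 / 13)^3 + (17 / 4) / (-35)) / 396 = -36229 / 121801680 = -0.00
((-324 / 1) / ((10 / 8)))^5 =-3656158440062976 / 3125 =-1169970700820.15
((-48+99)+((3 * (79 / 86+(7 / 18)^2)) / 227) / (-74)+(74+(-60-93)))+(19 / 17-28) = -72783501281 / 1326168504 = -54.88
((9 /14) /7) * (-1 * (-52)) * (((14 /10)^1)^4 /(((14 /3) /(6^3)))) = 530712 /625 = 849.14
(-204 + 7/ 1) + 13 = -184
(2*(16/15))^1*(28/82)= 448/615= 0.73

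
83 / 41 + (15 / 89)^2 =666668 / 324761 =2.05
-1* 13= -13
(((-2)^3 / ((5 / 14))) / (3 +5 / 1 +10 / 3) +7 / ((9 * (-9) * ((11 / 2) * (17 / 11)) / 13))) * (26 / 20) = -5551 / 2025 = -2.74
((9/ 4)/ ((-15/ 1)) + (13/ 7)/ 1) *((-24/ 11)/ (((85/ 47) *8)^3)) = -0.00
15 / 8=1.88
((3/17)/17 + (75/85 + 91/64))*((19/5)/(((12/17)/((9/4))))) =2440227/87040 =28.04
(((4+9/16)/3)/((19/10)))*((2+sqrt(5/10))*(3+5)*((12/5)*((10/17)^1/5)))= 292*sqrt(2)/323+1168/323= 4.89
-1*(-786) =786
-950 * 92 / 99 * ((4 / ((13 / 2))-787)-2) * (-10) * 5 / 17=-44788130000 / 21879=-2047083.05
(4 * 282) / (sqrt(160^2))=141 / 20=7.05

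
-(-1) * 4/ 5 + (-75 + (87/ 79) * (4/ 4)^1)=-28874/ 395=-73.10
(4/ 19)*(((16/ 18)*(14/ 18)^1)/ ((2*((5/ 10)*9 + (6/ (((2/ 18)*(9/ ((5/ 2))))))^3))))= 224/ 10402101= 0.00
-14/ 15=-0.93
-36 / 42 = -6 / 7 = -0.86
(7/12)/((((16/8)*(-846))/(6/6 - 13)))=7/1692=0.00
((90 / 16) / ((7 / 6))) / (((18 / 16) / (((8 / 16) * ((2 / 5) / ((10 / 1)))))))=3 / 35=0.09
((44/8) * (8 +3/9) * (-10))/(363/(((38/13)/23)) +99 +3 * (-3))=-52250/335871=-0.16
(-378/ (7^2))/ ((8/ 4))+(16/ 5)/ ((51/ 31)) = -1.91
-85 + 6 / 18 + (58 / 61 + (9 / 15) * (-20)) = -17516 / 183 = -95.72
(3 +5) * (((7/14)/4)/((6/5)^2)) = 25/36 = 0.69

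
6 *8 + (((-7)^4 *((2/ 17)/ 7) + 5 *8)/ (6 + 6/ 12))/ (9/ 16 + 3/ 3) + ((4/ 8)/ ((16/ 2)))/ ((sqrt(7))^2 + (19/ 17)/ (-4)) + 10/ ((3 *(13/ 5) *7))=11899331281/ 212093700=56.10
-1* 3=-3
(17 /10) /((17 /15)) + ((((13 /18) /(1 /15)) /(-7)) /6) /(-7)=2711 /1764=1.54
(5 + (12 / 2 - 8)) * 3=9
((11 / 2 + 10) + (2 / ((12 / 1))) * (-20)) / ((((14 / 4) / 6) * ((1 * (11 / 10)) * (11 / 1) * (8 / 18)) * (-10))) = -657 / 1694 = -0.39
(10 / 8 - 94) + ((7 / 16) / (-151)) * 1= -224091 / 2416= -92.75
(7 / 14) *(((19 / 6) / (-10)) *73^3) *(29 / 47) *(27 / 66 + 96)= -3664030.35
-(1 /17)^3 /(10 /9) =-9 /49130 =-0.00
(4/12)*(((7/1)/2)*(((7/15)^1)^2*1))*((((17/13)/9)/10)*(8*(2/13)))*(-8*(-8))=1492736/5133375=0.29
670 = 670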